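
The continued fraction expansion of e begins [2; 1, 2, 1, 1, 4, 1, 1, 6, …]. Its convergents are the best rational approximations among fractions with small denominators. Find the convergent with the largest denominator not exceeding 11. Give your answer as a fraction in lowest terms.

a_0 = 2: 2/1  (≤ bound)
a_1 = 1: 3/1  (≤ bound)
a_2 = 2: 8/3  (≤ bound)
a_3 = 1: 11/4  (≤ bound)
a_4 = 1: 19/7  (≤ bound)
a_5 = 4: 87/32  (> 11, stop)

19/7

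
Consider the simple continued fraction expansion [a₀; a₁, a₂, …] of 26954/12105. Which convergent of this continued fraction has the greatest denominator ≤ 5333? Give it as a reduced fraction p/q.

a_0 = 2: 2/1  (≤ bound)
a_1 = 4: 9/4  (≤ bound)
a_2 = 2: 20/9  (≤ bound)
a_3 = 2: 49/22  (≤ bound)
a_4 = 3: 167/75  (≤ bound)
a_5 = 10: 1719/772  (≤ bound)
a_6 = 2: 3605/1619  (≤ bound)
a_7 = 7: 26954/12105  (> 5333, stop)

3605/1619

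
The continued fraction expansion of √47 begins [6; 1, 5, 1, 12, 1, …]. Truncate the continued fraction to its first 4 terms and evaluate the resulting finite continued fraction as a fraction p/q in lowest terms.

Use the convergent recurrence hₖ = aₖ·hₖ₋₁ + hₖ₋₂ (and likewise for the denominators kₖ):
a_0 = 6: 6/1
a_1 = 1: 7/1
a_2 = 5: 41/6
a_3 = 1: 48/7

48/7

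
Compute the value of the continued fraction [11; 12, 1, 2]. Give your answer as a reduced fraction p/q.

421/38

a_0 = 11: 11/1
a_1 = 12: 133/12
a_2 = 1: 144/13
a_3 = 2: 421/38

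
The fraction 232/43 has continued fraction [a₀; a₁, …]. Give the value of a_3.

232 ÷ 43 → quotient 5, remainder 17
43 ÷ 17 → quotient 2, remainder 9
17 ÷ 9 → quotient 1, remainder 8
9 ÷ 8 → quotient 1, remainder 1

1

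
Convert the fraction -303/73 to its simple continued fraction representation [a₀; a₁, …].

[-5; 1, 5, 1, 1, 1, 3]

⌊-303/73⌋ = -5, remainder 62
⌊73/62⌋ = 1, remainder 11
⌊62/11⌋ = 5, remainder 7
⌊11/7⌋ = 1, remainder 4
⌊7/4⌋ = 1, remainder 3
⌊4/3⌋ = 1, remainder 1
⌊3/1⌋ = 3, remainder 0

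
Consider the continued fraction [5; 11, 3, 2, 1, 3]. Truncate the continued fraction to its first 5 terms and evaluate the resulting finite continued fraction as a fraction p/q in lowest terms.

575/113

Compute successive convergents:
a_0 = 5: 5/1
a_1 = 11: 56/11
a_2 = 3: 173/34
a_3 = 2: 402/79
a_4 = 1: 575/113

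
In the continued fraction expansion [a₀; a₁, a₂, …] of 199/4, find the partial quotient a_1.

199 = 49·4 + 3, so a_0 = 49
4 = 1·3 + 1, so a_1 = 1

1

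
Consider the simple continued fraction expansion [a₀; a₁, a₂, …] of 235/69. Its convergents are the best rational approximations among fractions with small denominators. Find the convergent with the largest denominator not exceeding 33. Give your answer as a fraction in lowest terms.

109/32

a_0 = 3: 3/1  (≤ bound)
a_1 = 2: 7/2  (≤ bound)
a_2 = 2: 17/5  (≤ bound)
a_3 = 6: 109/32  (≤ bound)
a_4 = 2: 235/69  (> 33, stop)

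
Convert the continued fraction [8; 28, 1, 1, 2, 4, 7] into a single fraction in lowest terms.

36527/4546

Start with 7.
4 + 1/(7/1) = 4 + 1/7 = 29/7
2 + 1/(29/7) = 2 + 7/29 = 65/29
1 + 1/(65/29) = 1 + 29/65 = 94/65
1 + 1/(94/65) = 1 + 65/94 = 159/94
28 + 1/(159/94) = 28 + 94/159 = 4546/159
8 + 1/(4546/159) = 8 + 159/4546 = 36527/4546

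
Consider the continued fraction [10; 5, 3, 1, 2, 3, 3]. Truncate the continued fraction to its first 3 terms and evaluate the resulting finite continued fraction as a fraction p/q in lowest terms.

a_0 = 10: 10/1
a_1 = 5: 51/5
a_2 = 3: 163/16

163/16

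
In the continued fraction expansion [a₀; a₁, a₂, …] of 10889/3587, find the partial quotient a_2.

10889 ÷ 3587 → quotient 3, remainder 128
3587 ÷ 128 → quotient 28, remainder 3
128 ÷ 3 → quotient 42, remainder 2

42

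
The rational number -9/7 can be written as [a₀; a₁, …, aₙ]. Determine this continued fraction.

[-2; 1, 2, 2]

-9 = -2·7 + 5, so a_0 = -2
7 = 1·5 + 2, so a_1 = 1
5 = 2·2 + 1, so a_2 = 2
2 = 2·1 + 0, so a_3 = 2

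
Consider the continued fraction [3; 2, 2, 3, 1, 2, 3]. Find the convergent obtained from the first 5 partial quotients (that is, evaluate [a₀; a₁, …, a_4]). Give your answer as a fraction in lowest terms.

75/22

Start with 1.
3 + 1/(1/1) = 3 + 1/1 = 4/1
2 + 1/(4/1) = 2 + 1/4 = 9/4
2 + 1/(9/4) = 2 + 4/9 = 22/9
3 + 1/(22/9) = 3 + 9/22 = 75/22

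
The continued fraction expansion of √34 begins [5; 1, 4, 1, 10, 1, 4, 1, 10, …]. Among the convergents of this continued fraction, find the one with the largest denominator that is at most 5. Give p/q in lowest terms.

29/5

a_0 = 5: 5/1  (≤ bound)
a_1 = 1: 6/1  (≤ bound)
a_2 = 4: 29/5  (≤ bound)
a_3 = 1: 35/6  (> 5, stop)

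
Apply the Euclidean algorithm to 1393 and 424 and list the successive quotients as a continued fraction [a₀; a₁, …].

⌊1393/424⌋ = 3, remainder 121
⌊424/121⌋ = 3, remainder 61
⌊121/61⌋ = 1, remainder 60
⌊61/60⌋ = 1, remainder 1
⌊60/1⌋ = 60, remainder 0

[3; 3, 1, 1, 60]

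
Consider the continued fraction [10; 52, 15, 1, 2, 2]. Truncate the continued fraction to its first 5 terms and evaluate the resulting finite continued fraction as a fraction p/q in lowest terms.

Start with 2.
1 + 1/(2/1) = 1 + 1/2 = 3/2
15 + 1/(3/2) = 15 + 2/3 = 47/3
52 + 1/(47/3) = 52 + 3/47 = 2447/47
10 + 1/(2447/47) = 10 + 47/2447 = 24517/2447

24517/2447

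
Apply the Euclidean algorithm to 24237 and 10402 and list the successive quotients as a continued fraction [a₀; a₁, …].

24237 ÷ 10402 → quotient 2, remainder 3433
10402 ÷ 3433 → quotient 3, remainder 103
3433 ÷ 103 → quotient 33, remainder 34
103 ÷ 34 → quotient 3, remainder 1
34 ÷ 1 → quotient 34, remainder 0

[2; 3, 33, 3, 34]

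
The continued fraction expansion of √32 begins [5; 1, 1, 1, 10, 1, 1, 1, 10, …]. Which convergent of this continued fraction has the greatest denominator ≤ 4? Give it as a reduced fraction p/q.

17/3

a_0 = 5: 5/1  (≤ bound)
a_1 = 1: 6/1  (≤ bound)
a_2 = 1: 11/2  (≤ bound)
a_3 = 1: 17/3  (≤ bound)
a_4 = 10: 181/32  (> 4, stop)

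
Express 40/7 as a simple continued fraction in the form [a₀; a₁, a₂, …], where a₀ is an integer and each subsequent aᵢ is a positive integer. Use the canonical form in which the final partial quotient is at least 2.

⌊40/7⌋ = 5, remainder 5
⌊7/5⌋ = 1, remainder 2
⌊5/2⌋ = 2, remainder 1
⌊2/1⌋ = 2, remainder 0

[5; 1, 2, 2]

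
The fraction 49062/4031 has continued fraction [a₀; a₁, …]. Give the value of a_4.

3

⌊49062/4031⌋ = 12, remainder 690
⌊4031/690⌋ = 5, remainder 581
⌊690/581⌋ = 1, remainder 109
⌊581/109⌋ = 5, remainder 36
⌊109/36⌋ = 3, remainder 1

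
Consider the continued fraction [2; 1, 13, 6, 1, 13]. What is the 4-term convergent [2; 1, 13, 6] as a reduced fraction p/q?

249/85

a_0 = 2: 2/1
a_1 = 1: 3/1
a_2 = 13: 41/14
a_3 = 6: 249/85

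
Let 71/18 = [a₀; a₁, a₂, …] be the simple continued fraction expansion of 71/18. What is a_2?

71 = 3·18 + 17, so a_0 = 3
18 = 1·17 + 1, so a_1 = 1
17 = 17·1 + 0, so a_2 = 17

17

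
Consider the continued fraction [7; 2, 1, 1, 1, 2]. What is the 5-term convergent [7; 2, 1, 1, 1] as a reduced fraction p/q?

Compute successive convergents:
a_0 = 7: 7/1
a_1 = 2: 15/2
a_2 = 1: 22/3
a_3 = 1: 37/5
a_4 = 1: 59/8

59/8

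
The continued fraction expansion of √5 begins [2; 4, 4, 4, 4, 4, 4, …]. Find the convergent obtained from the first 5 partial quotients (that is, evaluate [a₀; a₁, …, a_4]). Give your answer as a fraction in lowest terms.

Start with 4.
4 + 1/(4/1) = 4 + 1/4 = 17/4
4 + 1/(17/4) = 4 + 4/17 = 72/17
4 + 1/(72/17) = 4 + 17/72 = 305/72
2 + 1/(305/72) = 2 + 72/305 = 682/305

682/305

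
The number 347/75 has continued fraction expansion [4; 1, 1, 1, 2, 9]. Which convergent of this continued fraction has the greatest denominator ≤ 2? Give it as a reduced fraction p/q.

9/2

a_0 = 4: 4/1  (≤ bound)
a_1 = 1: 5/1  (≤ bound)
a_2 = 1: 9/2  (≤ bound)
a_3 = 1: 14/3  (> 2, stop)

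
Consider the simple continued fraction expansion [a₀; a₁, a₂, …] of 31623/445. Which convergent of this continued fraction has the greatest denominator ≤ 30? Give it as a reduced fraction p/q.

1137/16

List convergents until the denominator exceeds the bound:
a_0 = 71: 71/1  (≤ bound)
a_1 = 15: 1066/15  (≤ bound)
a_2 = 1: 1137/16  (≤ bound)
a_3 = 8: 10162/143  (> 30, stop)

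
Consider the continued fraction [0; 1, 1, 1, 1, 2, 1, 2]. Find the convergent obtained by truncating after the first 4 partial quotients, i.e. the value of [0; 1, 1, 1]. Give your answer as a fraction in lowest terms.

2/3

a_0 = 0: 0/1
a_1 = 1: 1/1
a_2 = 1: 1/2
a_3 = 1: 2/3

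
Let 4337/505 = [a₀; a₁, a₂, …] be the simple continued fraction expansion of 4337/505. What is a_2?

1

4337 = 8·505 + 297, so a_0 = 8
505 = 1·297 + 208, so a_1 = 1
297 = 1·208 + 89, so a_2 = 1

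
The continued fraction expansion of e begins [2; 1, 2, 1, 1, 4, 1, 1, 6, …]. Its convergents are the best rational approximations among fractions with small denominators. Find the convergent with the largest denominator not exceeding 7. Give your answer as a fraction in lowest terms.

19/7

a_0 = 2: 2/1  (≤ bound)
a_1 = 1: 3/1  (≤ bound)
a_2 = 2: 8/3  (≤ bound)
a_3 = 1: 11/4  (≤ bound)
a_4 = 1: 19/7  (≤ bound)
a_5 = 4: 87/32  (> 7, stop)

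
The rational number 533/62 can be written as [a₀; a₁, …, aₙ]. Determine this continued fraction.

Run the Euclidean algorithm, recording each quotient:
533 ÷ 62 → quotient 8, remainder 37
62 ÷ 37 → quotient 1, remainder 25
37 ÷ 25 → quotient 1, remainder 12
25 ÷ 12 → quotient 2, remainder 1
12 ÷ 1 → quotient 12, remainder 0

[8; 1, 1, 2, 12]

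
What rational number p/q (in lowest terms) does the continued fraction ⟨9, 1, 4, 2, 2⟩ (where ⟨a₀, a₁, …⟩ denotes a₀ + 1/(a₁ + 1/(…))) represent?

265/27

a_0 = 9: 9/1
a_1 = 1: 10/1
a_2 = 4: 49/5
a_3 = 2: 108/11
a_4 = 2: 265/27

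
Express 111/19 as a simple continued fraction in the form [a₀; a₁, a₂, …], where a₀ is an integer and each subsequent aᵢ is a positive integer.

Apply division with remainder until the remainder is 0:
111 ÷ 19 → quotient 5, remainder 16
19 ÷ 16 → quotient 1, remainder 3
16 ÷ 3 → quotient 5, remainder 1
3 ÷ 1 → quotient 3, remainder 0

[5; 1, 5, 3]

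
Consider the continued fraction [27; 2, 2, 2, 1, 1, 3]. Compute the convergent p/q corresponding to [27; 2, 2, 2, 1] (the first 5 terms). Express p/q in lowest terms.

466/17

a_0 = 27: 27/1
a_1 = 2: 55/2
a_2 = 2: 137/5
a_3 = 2: 329/12
a_4 = 1: 466/17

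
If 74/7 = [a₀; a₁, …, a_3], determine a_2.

1

Run the Euclidean algorithm, recording each quotient:
74 ÷ 7 → quotient 10, remainder 4
7 ÷ 4 → quotient 1, remainder 3
4 ÷ 3 → quotient 1, remainder 1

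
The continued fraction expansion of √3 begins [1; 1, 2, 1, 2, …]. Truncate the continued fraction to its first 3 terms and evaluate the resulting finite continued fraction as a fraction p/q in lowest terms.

5/3

Start with 2.
1 + 1/(2/1) = 1 + 1/2 = 3/2
1 + 1/(3/2) = 1 + 2/3 = 5/3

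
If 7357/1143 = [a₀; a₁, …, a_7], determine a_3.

7357 ÷ 1143 → quotient 6, remainder 499
1143 ÷ 499 → quotient 2, remainder 145
499 ÷ 145 → quotient 3, remainder 64
145 ÷ 64 → quotient 2, remainder 17

2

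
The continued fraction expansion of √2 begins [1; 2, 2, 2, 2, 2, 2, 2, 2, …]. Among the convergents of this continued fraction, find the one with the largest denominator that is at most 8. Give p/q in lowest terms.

7/5

a_0 = 1: 1/1  (≤ bound)
a_1 = 2: 3/2  (≤ bound)
a_2 = 2: 7/5  (≤ bound)
a_3 = 2: 17/12  (> 8, stop)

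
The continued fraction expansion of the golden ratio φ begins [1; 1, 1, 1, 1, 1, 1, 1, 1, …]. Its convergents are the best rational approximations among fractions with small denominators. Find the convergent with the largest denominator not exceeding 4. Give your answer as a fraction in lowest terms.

a_0 = 1: 1/1  (≤ bound)
a_1 = 1: 2/1  (≤ bound)
a_2 = 1: 3/2  (≤ bound)
a_3 = 1: 5/3  (≤ bound)
a_4 = 1: 8/5  (> 4, stop)

5/3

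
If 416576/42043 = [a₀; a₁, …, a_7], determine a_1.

416576 = 9·42043 + 38189, so a_0 = 9
42043 = 1·38189 + 3854, so a_1 = 1

1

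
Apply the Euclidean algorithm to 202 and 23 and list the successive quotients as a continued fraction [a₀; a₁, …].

⌊202/23⌋ = 8, remainder 18
⌊23/18⌋ = 1, remainder 5
⌊18/5⌋ = 3, remainder 3
⌊5/3⌋ = 1, remainder 2
⌊3/2⌋ = 1, remainder 1
⌊2/1⌋ = 2, remainder 0

[8; 1, 3, 1, 1, 2]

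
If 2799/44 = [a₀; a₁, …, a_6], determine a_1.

1

2799 = 63·44 + 27, so a_0 = 63
44 = 1·27 + 17, so a_1 = 1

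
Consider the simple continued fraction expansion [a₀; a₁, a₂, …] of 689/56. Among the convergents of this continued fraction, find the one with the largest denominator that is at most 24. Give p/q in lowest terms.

283/23

a_0 = 12: 12/1  (≤ bound)
a_1 = 3: 37/3  (≤ bound)
a_2 = 3: 123/10  (≤ bound)
a_3 = 2: 283/23  (≤ bound)
a_4 = 2: 689/56  (> 24, stop)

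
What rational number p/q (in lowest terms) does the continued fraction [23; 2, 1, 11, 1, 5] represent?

5252/225

Start with 5.
1 + 1/(5/1) = 1 + 1/5 = 6/5
11 + 1/(6/5) = 11 + 5/6 = 71/6
1 + 1/(71/6) = 1 + 6/71 = 77/71
2 + 1/(77/71) = 2 + 71/77 = 225/77
23 + 1/(225/77) = 23 + 77/225 = 5252/225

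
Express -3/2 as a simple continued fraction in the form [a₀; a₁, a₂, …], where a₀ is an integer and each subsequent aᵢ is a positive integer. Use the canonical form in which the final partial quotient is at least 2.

-3 = -2·2 + 1, so a_0 = -2
2 = 2·1 + 0, so a_1 = 2

[-2; 2]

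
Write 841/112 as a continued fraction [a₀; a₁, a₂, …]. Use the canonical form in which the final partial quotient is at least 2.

841 = 7·112 + 57, so a_0 = 7
112 = 1·57 + 55, so a_1 = 1
57 = 1·55 + 2, so a_2 = 1
55 = 27·2 + 1, so a_3 = 27
2 = 2·1 + 0, so a_4 = 2

[7; 1, 1, 27, 2]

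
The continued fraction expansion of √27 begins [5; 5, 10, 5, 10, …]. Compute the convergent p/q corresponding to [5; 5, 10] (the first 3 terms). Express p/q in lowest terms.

Use the convergent recurrence hₖ = aₖ·hₖ₋₁ + hₖ₋₂ (and likewise for the denominators kₖ):
a_0 = 5: 5/1
a_1 = 5: 26/5
a_2 = 10: 265/51

265/51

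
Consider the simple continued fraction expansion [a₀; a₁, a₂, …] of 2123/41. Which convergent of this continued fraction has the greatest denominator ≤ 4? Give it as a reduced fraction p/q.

207/4

List convergents until the denominator exceeds the bound:
a_0 = 51: 51/1  (≤ bound)
a_1 = 1: 52/1  (≤ bound)
a_2 = 3: 207/4  (≤ bound)
a_3 = 1: 259/5  (> 4, stop)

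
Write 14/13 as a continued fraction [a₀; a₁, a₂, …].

14 ÷ 13 → quotient 1, remainder 1
13 ÷ 1 → quotient 13, remainder 0

[1; 13]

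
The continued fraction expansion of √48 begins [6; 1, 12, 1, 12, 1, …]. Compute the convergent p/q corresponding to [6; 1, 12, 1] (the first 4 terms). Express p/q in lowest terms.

a_0 = 6: 6/1
a_1 = 1: 7/1
a_2 = 12: 90/13
a_3 = 1: 97/14

97/14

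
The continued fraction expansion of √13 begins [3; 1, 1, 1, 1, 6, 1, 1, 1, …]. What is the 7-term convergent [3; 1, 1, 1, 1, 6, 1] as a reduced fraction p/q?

a_0 = 3: 3/1
a_1 = 1: 4/1
a_2 = 1: 7/2
a_3 = 1: 11/3
a_4 = 1: 18/5
a_5 = 6: 119/33
a_6 = 1: 137/38

137/38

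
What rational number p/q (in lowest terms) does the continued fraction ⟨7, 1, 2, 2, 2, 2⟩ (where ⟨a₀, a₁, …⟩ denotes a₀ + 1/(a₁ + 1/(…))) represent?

Work from the innermost term outward:
Start with 2.
2 + 1/(2/1) = 2 + 1/2 = 5/2
2 + 1/(5/2) = 2 + 2/5 = 12/5
2 + 1/(12/5) = 2 + 5/12 = 29/12
1 + 1/(29/12) = 1 + 12/29 = 41/29
7 + 1/(41/29) = 7 + 29/41 = 316/41

316/41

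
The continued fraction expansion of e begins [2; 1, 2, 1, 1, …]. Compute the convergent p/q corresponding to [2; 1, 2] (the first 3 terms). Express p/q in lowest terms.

8/3

a_0 = 2: 2/1
a_1 = 1: 3/1
a_2 = 2: 8/3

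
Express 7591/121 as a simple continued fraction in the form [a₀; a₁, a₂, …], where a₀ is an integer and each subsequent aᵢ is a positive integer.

[62; 1, 2, 1, 3, 1, 1, 3]

⌊7591/121⌋ = 62, remainder 89
⌊121/89⌋ = 1, remainder 32
⌊89/32⌋ = 2, remainder 25
⌊32/25⌋ = 1, remainder 7
⌊25/7⌋ = 3, remainder 4
⌊7/4⌋ = 1, remainder 3
⌊4/3⌋ = 1, remainder 1
⌊3/1⌋ = 3, remainder 0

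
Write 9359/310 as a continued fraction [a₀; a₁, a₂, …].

9359 = 30·310 + 59, so a_0 = 30
310 = 5·59 + 15, so a_1 = 5
59 = 3·15 + 14, so a_2 = 3
15 = 1·14 + 1, so a_3 = 1
14 = 14·1 + 0, so a_4 = 14

[30; 5, 3, 1, 14]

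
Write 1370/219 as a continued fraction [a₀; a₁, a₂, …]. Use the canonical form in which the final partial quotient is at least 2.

[6; 3, 1, 10, 5]

1370 = 6·219 + 56, so a_0 = 6
219 = 3·56 + 51, so a_1 = 3
56 = 1·51 + 5, so a_2 = 1
51 = 10·5 + 1, so a_3 = 10
5 = 5·1 + 0, so a_4 = 5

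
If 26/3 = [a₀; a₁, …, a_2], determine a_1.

Repeatedly divide and take the remainder:
26 = 8·3 + 2, so a_0 = 8
3 = 1·2 + 1, so a_1 = 1

1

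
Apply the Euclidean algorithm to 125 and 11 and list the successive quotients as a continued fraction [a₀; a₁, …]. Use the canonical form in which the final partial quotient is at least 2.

[11; 2, 1, 3]

125 = 11·11 + 4, so a_0 = 11
11 = 2·4 + 3, so a_1 = 2
4 = 1·3 + 1, so a_2 = 1
3 = 3·1 + 0, so a_3 = 3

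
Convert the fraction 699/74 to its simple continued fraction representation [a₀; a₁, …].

Run the Euclidean algorithm, recording each quotient:
699 = 9·74 + 33, so a_0 = 9
74 = 2·33 + 8, so a_1 = 2
33 = 4·8 + 1, so a_2 = 4
8 = 8·1 + 0, so a_3 = 8

[9; 2, 4, 8]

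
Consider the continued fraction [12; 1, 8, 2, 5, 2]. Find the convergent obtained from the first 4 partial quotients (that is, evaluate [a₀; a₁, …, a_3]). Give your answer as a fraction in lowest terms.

a_0 = 12: 12/1
a_1 = 1: 13/1
a_2 = 8: 116/9
a_3 = 2: 245/19

245/19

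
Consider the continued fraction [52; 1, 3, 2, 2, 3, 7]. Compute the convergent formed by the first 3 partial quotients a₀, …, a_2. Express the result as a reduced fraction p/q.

a_0 = 52: 52/1
a_1 = 1: 53/1
a_2 = 3: 211/4

211/4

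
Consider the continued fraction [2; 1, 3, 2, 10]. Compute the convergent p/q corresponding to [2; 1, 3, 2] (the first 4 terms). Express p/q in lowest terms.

Collapse the nested fraction from the inside out:
Start with 2.
3 + 1/(2/1) = 3 + 1/2 = 7/2
1 + 1/(7/2) = 1 + 2/7 = 9/7
2 + 1/(9/7) = 2 + 7/9 = 25/9

25/9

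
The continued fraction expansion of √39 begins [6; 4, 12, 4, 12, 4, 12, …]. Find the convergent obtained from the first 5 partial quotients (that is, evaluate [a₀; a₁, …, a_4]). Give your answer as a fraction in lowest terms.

Use the convergent recurrence hₖ = aₖ·hₖ₋₁ + hₖ₋₂ (and likewise for the denominators kₖ):
a_0 = 6: 6/1
a_1 = 4: 25/4
a_2 = 12: 306/49
a_3 = 4: 1249/200
a_4 = 12: 15294/2449

15294/2449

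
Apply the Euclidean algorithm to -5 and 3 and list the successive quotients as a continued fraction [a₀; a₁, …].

Apply division with remainder until the remainder is 0:
-5 = -2·3 + 1, so a_0 = -2
3 = 3·1 + 0, so a_1 = 3

[-2; 3]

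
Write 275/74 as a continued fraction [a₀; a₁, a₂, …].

Apply division with remainder until the remainder is 0:
⌊275/74⌋ = 3, remainder 53
⌊74/53⌋ = 1, remainder 21
⌊53/21⌋ = 2, remainder 11
⌊21/11⌋ = 1, remainder 10
⌊11/10⌋ = 1, remainder 1
⌊10/1⌋ = 10, remainder 0

[3; 1, 2, 1, 1, 10]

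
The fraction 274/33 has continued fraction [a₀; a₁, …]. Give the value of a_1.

274 ÷ 33 → quotient 8, remainder 10
33 ÷ 10 → quotient 3, remainder 3

3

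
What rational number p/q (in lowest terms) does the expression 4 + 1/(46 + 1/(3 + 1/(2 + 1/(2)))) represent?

Work from the innermost term outward:
Start with 2.
2 + 1/(2/1) = 2 + 1/2 = 5/2
3 + 1/(5/2) = 3 + 2/5 = 17/5
46 + 1/(17/5) = 46 + 5/17 = 787/17
4 + 1/(787/17) = 4 + 17/787 = 3165/787

3165/787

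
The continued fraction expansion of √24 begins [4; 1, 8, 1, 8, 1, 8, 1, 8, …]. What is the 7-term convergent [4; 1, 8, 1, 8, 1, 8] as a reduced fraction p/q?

4316/881

a_0 = 4: 4/1
a_1 = 1: 5/1
a_2 = 8: 44/9
a_3 = 1: 49/10
a_4 = 8: 436/89
a_5 = 1: 485/99
a_6 = 8: 4316/881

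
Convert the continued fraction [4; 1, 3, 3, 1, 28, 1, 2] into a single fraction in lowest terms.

7152/1501

Start with 2.
1 + 1/(2/1) = 1 + 1/2 = 3/2
28 + 1/(3/2) = 28 + 2/3 = 86/3
1 + 1/(86/3) = 1 + 3/86 = 89/86
3 + 1/(89/86) = 3 + 86/89 = 353/89
3 + 1/(353/89) = 3 + 89/353 = 1148/353
1 + 1/(1148/353) = 1 + 353/1148 = 1501/1148
4 + 1/(1501/1148) = 4 + 1148/1501 = 7152/1501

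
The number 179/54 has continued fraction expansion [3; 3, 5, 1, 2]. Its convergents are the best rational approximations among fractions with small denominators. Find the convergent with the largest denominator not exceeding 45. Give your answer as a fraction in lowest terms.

63/19

a_0 = 3: 3/1  (≤ bound)
a_1 = 3: 10/3  (≤ bound)
a_2 = 5: 53/16  (≤ bound)
a_3 = 1: 63/19  (≤ bound)
a_4 = 2: 179/54  (> 45, stop)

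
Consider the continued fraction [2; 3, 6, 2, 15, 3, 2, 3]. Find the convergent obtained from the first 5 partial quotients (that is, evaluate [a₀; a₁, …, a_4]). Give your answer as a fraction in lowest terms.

1469/634

a_0 = 2: 2/1
a_1 = 3: 7/3
a_2 = 6: 44/19
a_3 = 2: 95/41
a_4 = 15: 1469/634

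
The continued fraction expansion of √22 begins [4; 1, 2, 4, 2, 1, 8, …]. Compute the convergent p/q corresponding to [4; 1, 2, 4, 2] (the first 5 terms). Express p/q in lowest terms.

136/29

a_0 = 4: 4/1
a_1 = 1: 5/1
a_2 = 2: 14/3
a_3 = 4: 61/13
a_4 = 2: 136/29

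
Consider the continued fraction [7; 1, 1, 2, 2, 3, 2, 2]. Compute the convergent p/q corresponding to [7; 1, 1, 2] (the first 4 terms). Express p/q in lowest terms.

Collapse the nested fraction from the inside out:
Start with 2.
1 + 1/(2/1) = 1 + 1/2 = 3/2
1 + 1/(3/2) = 1 + 2/3 = 5/3
7 + 1/(5/3) = 7 + 3/5 = 38/5

38/5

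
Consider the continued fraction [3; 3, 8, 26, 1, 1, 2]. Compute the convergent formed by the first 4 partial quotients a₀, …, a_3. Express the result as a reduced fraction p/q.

2168/653

Use the convergent recurrence hₖ = aₖ·hₖ₋₁ + hₖ₋₂ (and likewise for the denominators kₖ):
a_0 = 3: 3/1
a_1 = 3: 10/3
a_2 = 8: 83/25
a_3 = 26: 2168/653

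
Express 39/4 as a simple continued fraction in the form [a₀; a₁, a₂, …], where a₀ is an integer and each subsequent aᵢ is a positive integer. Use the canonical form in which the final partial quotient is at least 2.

Run the Euclidean algorithm, recording each quotient:
39 ÷ 4 → quotient 9, remainder 3
4 ÷ 3 → quotient 1, remainder 1
3 ÷ 1 → quotient 3, remainder 0

[9; 1, 3]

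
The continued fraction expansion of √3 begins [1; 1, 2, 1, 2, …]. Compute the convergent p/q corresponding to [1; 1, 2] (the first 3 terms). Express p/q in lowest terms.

5/3

a_0 = 1: 1/1
a_1 = 1: 2/1
a_2 = 2: 5/3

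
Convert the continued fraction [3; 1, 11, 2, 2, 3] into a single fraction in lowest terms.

827/211

Start with 3.
2 + 1/(3/1) = 2 + 1/3 = 7/3
2 + 1/(7/3) = 2 + 3/7 = 17/7
11 + 1/(17/7) = 11 + 7/17 = 194/17
1 + 1/(194/17) = 1 + 17/194 = 211/194
3 + 1/(211/194) = 3 + 194/211 = 827/211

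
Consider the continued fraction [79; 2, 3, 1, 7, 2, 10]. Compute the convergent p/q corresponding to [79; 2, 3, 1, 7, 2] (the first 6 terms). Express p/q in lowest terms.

Build up convergents one term at a time:
a_0 = 79: 79/1
a_1 = 2: 159/2
a_2 = 3: 556/7
a_3 = 1: 715/9
a_4 = 7: 5561/70
a_5 = 2: 11837/149

11837/149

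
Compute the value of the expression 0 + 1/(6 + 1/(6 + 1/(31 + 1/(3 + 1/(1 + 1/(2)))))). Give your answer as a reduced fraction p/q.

Start with 2.
1 + 1/(2/1) = 1 + 1/2 = 3/2
3 + 1/(3/2) = 3 + 2/3 = 11/3
31 + 1/(11/3) = 31 + 3/11 = 344/11
6 + 1/(344/11) = 6 + 11/344 = 2075/344
6 + 1/(2075/344) = 6 + 344/2075 = 12794/2075
0 + 1/(12794/2075) = 0 + 2075/12794 = 2075/12794

2075/12794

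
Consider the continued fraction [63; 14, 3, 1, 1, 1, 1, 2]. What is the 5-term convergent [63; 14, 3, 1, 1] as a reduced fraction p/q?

Build up convergents one term at a time:
a_0 = 63: 63/1
a_1 = 14: 883/14
a_2 = 3: 2712/43
a_3 = 1: 3595/57
a_4 = 1: 6307/100

6307/100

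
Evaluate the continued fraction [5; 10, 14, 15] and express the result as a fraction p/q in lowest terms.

10836/2125

a_0 = 5: 5/1
a_1 = 10: 51/10
a_2 = 14: 719/141
a_3 = 15: 10836/2125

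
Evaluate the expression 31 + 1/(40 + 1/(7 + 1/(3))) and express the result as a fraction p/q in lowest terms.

27395/883

Start with 3.
7 + 1/(3/1) = 7 + 1/3 = 22/3
40 + 1/(22/3) = 40 + 3/22 = 883/22
31 + 1/(883/22) = 31 + 22/883 = 27395/883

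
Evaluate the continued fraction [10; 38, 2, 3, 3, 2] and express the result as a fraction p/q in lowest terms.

Start with 2.
3 + 1/(2/1) = 3 + 1/2 = 7/2
3 + 1/(7/2) = 3 + 2/7 = 23/7
2 + 1/(23/7) = 2 + 7/23 = 53/23
38 + 1/(53/23) = 38 + 23/53 = 2037/53
10 + 1/(2037/53) = 10 + 53/2037 = 20423/2037

20423/2037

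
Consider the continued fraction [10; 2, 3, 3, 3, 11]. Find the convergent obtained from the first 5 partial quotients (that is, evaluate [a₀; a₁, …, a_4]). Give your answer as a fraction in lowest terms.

Use the convergent recurrence hₖ = aₖ·hₖ₋₁ + hₖ₋₂ (and likewise for the denominators kₖ):
a_0 = 10: 10/1
a_1 = 2: 21/2
a_2 = 3: 73/7
a_3 = 3: 240/23
a_4 = 3: 793/76

793/76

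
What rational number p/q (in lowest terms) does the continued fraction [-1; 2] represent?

-1/2

a_0 = -1: -1/1
a_1 = 2: -1/2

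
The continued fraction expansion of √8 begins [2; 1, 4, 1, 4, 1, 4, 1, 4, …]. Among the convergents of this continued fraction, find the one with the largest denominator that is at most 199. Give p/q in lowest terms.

478/169

List convergents until the denominator exceeds the bound:
a_0 = 2: 2/1  (≤ bound)
a_1 = 1: 3/1  (≤ bound)
a_2 = 4: 14/5  (≤ bound)
a_3 = 1: 17/6  (≤ bound)
a_4 = 4: 82/29  (≤ bound)
a_5 = 1: 99/35  (≤ bound)
a_6 = 4: 478/169  (≤ bound)
a_7 = 1: 577/204  (> 199, stop)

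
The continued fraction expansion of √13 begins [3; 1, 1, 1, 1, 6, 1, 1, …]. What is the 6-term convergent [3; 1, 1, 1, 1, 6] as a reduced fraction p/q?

119/33

Start with 6.
1 + 1/(6/1) = 1 + 1/6 = 7/6
1 + 1/(7/6) = 1 + 6/7 = 13/7
1 + 1/(13/7) = 1 + 7/13 = 20/13
1 + 1/(20/13) = 1 + 13/20 = 33/20
3 + 1/(33/20) = 3 + 20/33 = 119/33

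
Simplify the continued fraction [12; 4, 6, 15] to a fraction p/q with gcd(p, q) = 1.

4639/379

Start with 15.
6 + 1/(15/1) = 6 + 1/15 = 91/15
4 + 1/(91/15) = 4 + 15/91 = 379/91
12 + 1/(379/91) = 12 + 91/379 = 4639/379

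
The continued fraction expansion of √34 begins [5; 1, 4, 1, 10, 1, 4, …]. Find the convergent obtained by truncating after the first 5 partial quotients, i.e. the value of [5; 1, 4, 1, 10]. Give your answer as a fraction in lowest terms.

379/65

a_0 = 5: 5/1
a_1 = 1: 6/1
a_2 = 4: 29/5
a_3 = 1: 35/6
a_4 = 10: 379/65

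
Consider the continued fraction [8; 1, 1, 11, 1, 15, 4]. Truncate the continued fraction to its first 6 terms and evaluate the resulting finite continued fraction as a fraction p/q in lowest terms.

3391/398

Start with 15.
1 + 1/(15/1) = 1 + 1/15 = 16/15
11 + 1/(16/15) = 11 + 15/16 = 191/16
1 + 1/(191/16) = 1 + 16/191 = 207/191
1 + 1/(207/191) = 1 + 191/207 = 398/207
8 + 1/(398/207) = 8 + 207/398 = 3391/398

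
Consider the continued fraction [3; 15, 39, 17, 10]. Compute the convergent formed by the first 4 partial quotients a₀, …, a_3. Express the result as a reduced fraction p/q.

30595/9977

Start with 17.
39 + 1/(17/1) = 39 + 1/17 = 664/17
15 + 1/(664/17) = 15 + 17/664 = 9977/664
3 + 1/(9977/664) = 3 + 664/9977 = 30595/9977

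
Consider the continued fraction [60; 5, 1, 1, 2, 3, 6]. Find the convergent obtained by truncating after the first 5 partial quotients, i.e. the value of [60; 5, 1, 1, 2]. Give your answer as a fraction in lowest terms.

a_0 = 60: 60/1
a_1 = 5: 301/5
a_2 = 1: 361/6
a_3 = 1: 662/11
a_4 = 2: 1685/28

1685/28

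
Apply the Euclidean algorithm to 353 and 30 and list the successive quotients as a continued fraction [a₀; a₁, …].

[11; 1, 3, 3, 2]

⌊353/30⌋ = 11, remainder 23
⌊30/23⌋ = 1, remainder 7
⌊23/7⌋ = 3, remainder 2
⌊7/2⌋ = 3, remainder 1
⌊2/1⌋ = 2, remainder 0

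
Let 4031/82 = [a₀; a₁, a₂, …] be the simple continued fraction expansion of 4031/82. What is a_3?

Run the Euclidean algorithm, recording each quotient:
4031 ÷ 82 → quotient 49, remainder 13
82 ÷ 13 → quotient 6, remainder 4
13 ÷ 4 → quotient 3, remainder 1
4 ÷ 1 → quotient 4, remainder 0

4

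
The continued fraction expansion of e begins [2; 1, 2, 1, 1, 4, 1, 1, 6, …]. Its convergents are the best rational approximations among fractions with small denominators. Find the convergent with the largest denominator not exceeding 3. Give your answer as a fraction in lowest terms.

8/3

List convergents until the denominator exceeds the bound:
a_0 = 2: 2/1  (≤ bound)
a_1 = 1: 3/1  (≤ bound)
a_2 = 2: 8/3  (≤ bound)
a_3 = 1: 11/4  (> 3, stop)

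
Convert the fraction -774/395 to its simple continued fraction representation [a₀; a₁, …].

[-2; 24, 1, 2, 5]

Repeatedly divide and take the remainder:
⌊-774/395⌋ = -2, remainder 16
⌊395/16⌋ = 24, remainder 11
⌊16/11⌋ = 1, remainder 5
⌊11/5⌋ = 2, remainder 1
⌊5/1⌋ = 5, remainder 0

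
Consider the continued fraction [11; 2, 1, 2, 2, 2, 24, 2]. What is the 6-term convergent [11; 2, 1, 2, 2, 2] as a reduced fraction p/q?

523/46

Use the convergent recurrence hₖ = aₖ·hₖ₋₁ + hₖ₋₂ (and likewise for the denominators kₖ):
a_0 = 11: 11/1
a_1 = 2: 23/2
a_2 = 1: 34/3
a_3 = 2: 91/8
a_4 = 2: 216/19
a_5 = 2: 523/46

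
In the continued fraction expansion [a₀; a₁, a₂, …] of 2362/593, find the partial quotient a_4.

3

Run the Euclidean algorithm, recording each quotient:
2362 ÷ 593 → quotient 3, remainder 583
593 ÷ 583 → quotient 1, remainder 10
583 ÷ 10 → quotient 58, remainder 3
10 ÷ 3 → quotient 3, remainder 1
3 ÷ 1 → quotient 3, remainder 0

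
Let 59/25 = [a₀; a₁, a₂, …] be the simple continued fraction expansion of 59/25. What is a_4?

Run the Euclidean algorithm, recording each quotient:
59 ÷ 25 → quotient 2, remainder 9
25 ÷ 9 → quotient 2, remainder 7
9 ÷ 7 → quotient 1, remainder 2
7 ÷ 2 → quotient 3, remainder 1
2 ÷ 1 → quotient 2, remainder 0

2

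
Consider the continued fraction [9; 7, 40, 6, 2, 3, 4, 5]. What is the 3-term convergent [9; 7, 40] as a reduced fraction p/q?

Use the convergent recurrence hₖ = aₖ·hₖ₋₁ + hₖ₋₂ (and likewise for the denominators kₖ):
a_0 = 9: 9/1
a_1 = 7: 64/7
a_2 = 40: 2569/281

2569/281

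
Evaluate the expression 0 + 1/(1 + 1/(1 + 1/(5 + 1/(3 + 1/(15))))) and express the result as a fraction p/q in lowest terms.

Start with 15.
3 + 1/(15/1) = 3 + 1/15 = 46/15
5 + 1/(46/15) = 5 + 15/46 = 245/46
1 + 1/(245/46) = 1 + 46/245 = 291/245
1 + 1/(291/245) = 1 + 245/291 = 536/291
0 + 1/(536/291) = 0 + 291/536 = 291/536

291/536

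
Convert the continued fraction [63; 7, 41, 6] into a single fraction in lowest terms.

109552/1735

Collapse the nested fraction from the inside out:
Start with 6.
41 + 1/(6/1) = 41 + 1/6 = 247/6
7 + 1/(247/6) = 7 + 6/247 = 1735/247
63 + 1/(1735/247) = 63 + 247/1735 = 109552/1735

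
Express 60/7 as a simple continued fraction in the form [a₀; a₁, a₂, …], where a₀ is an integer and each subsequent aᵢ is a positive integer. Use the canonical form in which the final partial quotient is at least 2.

⌊60/7⌋ = 8, remainder 4
⌊7/4⌋ = 1, remainder 3
⌊4/3⌋ = 1, remainder 1
⌊3/1⌋ = 3, remainder 0

[8; 1, 1, 3]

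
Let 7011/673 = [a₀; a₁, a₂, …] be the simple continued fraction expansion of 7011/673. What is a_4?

7011 ÷ 673 → quotient 10, remainder 281
673 ÷ 281 → quotient 2, remainder 111
281 ÷ 111 → quotient 2, remainder 59
111 ÷ 59 → quotient 1, remainder 52
59 ÷ 52 → quotient 1, remainder 7

1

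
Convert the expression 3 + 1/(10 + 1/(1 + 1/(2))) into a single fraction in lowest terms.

Collapse the nested fraction from the inside out:
Start with 2.
1 + 1/(2/1) = 1 + 1/2 = 3/2
10 + 1/(3/2) = 10 + 2/3 = 32/3
3 + 1/(32/3) = 3 + 3/32 = 99/32

99/32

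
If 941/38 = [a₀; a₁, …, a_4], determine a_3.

Apply division with remainder until the remainder is 0:
941 = 24·38 + 29, so a_0 = 24
38 = 1·29 + 9, so a_1 = 1
29 = 3·9 + 2, so a_2 = 3
9 = 4·2 + 1, so a_3 = 4

4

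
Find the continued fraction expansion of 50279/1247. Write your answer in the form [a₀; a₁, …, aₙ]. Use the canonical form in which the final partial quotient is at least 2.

[40; 3, 7, 1, 49]

50279 ÷ 1247 → quotient 40, remainder 399
1247 ÷ 399 → quotient 3, remainder 50
399 ÷ 50 → quotient 7, remainder 49
50 ÷ 49 → quotient 1, remainder 1
49 ÷ 1 → quotient 49, remainder 0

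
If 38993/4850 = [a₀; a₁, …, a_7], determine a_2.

Apply division with remainder until the remainder is 0:
⌊38993/4850⌋ = 8, remainder 193
⌊4850/193⌋ = 25, remainder 25
⌊193/25⌋ = 7, remainder 18

7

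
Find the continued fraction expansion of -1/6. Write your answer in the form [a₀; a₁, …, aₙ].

[-1; 1, 5]

⌊-1/6⌋ = -1, remainder 5
⌊6/5⌋ = 1, remainder 1
⌊5/1⌋ = 5, remainder 0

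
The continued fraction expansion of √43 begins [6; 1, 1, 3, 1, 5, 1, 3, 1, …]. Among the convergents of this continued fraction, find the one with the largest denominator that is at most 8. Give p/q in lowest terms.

46/7

List convergents until the denominator exceeds the bound:
a_0 = 6: 6/1  (≤ bound)
a_1 = 1: 7/1  (≤ bound)
a_2 = 1: 13/2  (≤ bound)
a_3 = 3: 46/7  (≤ bound)
a_4 = 1: 59/9  (> 8, stop)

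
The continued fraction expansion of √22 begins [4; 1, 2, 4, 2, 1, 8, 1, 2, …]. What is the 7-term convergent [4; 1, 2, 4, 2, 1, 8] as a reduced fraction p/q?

a_0 = 4: 4/1
a_1 = 1: 5/1
a_2 = 2: 14/3
a_3 = 4: 61/13
a_4 = 2: 136/29
a_5 = 1: 197/42
a_6 = 8: 1712/365

1712/365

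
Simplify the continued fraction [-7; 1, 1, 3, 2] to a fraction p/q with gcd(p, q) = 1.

-103/16

Starting at the tail and folding back:
Start with 2.
3 + 1/(2/1) = 3 + 1/2 = 7/2
1 + 1/(7/2) = 1 + 2/7 = 9/7
1 + 1/(9/7) = 1 + 7/9 = 16/9
-7 + 1/(16/9) = -7 + 9/16 = -103/16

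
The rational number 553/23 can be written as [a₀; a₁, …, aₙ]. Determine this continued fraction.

[24; 23]

⌊553/23⌋ = 24, remainder 1
⌊23/1⌋ = 23, remainder 0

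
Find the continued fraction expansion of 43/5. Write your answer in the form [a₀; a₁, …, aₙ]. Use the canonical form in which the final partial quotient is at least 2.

43 = 8·5 + 3, so a_0 = 8
5 = 1·3 + 2, so a_1 = 1
3 = 1·2 + 1, so a_2 = 1
2 = 2·1 + 0, so a_3 = 2

[8; 1, 1, 2]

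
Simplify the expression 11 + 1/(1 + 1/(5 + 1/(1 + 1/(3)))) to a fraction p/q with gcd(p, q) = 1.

a_0 = 11: 11/1
a_1 = 1: 12/1
a_2 = 5: 71/6
a_3 = 1: 83/7
a_4 = 3: 320/27

320/27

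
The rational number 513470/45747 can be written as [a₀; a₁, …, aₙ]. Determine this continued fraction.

Run the Euclidean algorithm, recording each quotient:
513470 ÷ 45747 → quotient 11, remainder 10253
45747 ÷ 10253 → quotient 4, remainder 4735
10253 ÷ 4735 → quotient 2, remainder 783
4735 ÷ 783 → quotient 6, remainder 37
783 ÷ 37 → quotient 21, remainder 6
37 ÷ 6 → quotient 6, remainder 1
6 ÷ 1 → quotient 6, remainder 0

[11; 4, 2, 6, 21, 6, 6]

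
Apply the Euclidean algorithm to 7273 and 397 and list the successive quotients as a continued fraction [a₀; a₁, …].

Repeatedly divide and take the remainder:
7273 = 18·397 + 127, so a_0 = 18
397 = 3·127 + 16, so a_1 = 3
127 = 7·16 + 15, so a_2 = 7
16 = 1·15 + 1, so a_3 = 1
15 = 15·1 + 0, so a_4 = 15

[18; 3, 7, 1, 15]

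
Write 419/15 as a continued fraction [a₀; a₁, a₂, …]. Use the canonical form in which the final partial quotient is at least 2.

419 ÷ 15 → quotient 27, remainder 14
15 ÷ 14 → quotient 1, remainder 1
14 ÷ 1 → quotient 14, remainder 0

[27; 1, 14]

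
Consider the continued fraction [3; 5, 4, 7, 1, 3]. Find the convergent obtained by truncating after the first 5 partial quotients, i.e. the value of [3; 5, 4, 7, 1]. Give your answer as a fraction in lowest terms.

Starting at the tail and folding back:
Start with 1.
7 + 1/(1/1) = 7 + 1/1 = 8/1
4 + 1/(8/1) = 4 + 1/8 = 33/8
5 + 1/(33/8) = 5 + 8/33 = 173/33
3 + 1/(173/33) = 3 + 33/173 = 552/173

552/173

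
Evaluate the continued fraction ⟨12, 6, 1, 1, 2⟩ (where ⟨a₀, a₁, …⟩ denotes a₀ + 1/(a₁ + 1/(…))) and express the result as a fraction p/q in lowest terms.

401/33

a_0 = 12: 12/1
a_1 = 6: 73/6
a_2 = 1: 85/7
a_3 = 1: 158/13
a_4 = 2: 401/33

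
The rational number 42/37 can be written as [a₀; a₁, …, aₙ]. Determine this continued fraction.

Repeatedly divide and take the remainder:
42 = 1·37 + 5, so a_0 = 1
37 = 7·5 + 2, so a_1 = 7
5 = 2·2 + 1, so a_2 = 2
2 = 2·1 + 0, so a_3 = 2

[1; 7, 2, 2]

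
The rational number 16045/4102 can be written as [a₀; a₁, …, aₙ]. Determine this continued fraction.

Run the Euclidean algorithm, recording each quotient:
16045 ÷ 4102 → quotient 3, remainder 3739
4102 ÷ 3739 → quotient 1, remainder 363
3739 ÷ 363 → quotient 10, remainder 109
363 ÷ 109 → quotient 3, remainder 36
109 ÷ 36 → quotient 3, remainder 1
36 ÷ 1 → quotient 36, remainder 0

[3; 1, 10, 3, 3, 36]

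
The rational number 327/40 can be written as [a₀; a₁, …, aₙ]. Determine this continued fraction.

[8; 5, 1, 2, 2]

⌊327/40⌋ = 8, remainder 7
⌊40/7⌋ = 5, remainder 5
⌊7/5⌋ = 1, remainder 2
⌊5/2⌋ = 2, remainder 1
⌊2/1⌋ = 2, remainder 0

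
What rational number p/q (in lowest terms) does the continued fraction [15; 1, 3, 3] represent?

Build up convergents one term at a time:
a_0 = 15: 15/1
a_1 = 1: 16/1
a_2 = 3: 63/4
a_3 = 3: 205/13

205/13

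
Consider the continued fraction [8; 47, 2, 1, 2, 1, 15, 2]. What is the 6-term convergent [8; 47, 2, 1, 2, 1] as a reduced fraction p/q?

4179/521

Build up convergents one term at a time:
a_0 = 8: 8/1
a_1 = 47: 377/47
a_2 = 2: 762/95
a_3 = 1: 1139/142
a_4 = 2: 3040/379
a_5 = 1: 4179/521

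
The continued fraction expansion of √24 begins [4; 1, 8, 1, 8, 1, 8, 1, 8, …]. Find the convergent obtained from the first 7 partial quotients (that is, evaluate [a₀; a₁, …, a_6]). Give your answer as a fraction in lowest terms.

Start with 8.
1 + 1/(8/1) = 1 + 1/8 = 9/8
8 + 1/(9/8) = 8 + 8/9 = 80/9
1 + 1/(80/9) = 1 + 9/80 = 89/80
8 + 1/(89/80) = 8 + 80/89 = 792/89
1 + 1/(792/89) = 1 + 89/792 = 881/792
4 + 1/(881/792) = 4 + 792/881 = 4316/881

4316/881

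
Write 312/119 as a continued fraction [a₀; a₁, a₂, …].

Run the Euclidean algorithm, recording each quotient:
312 = 2·119 + 74, so a_0 = 2
119 = 1·74 + 45, so a_1 = 1
74 = 1·45 + 29, so a_2 = 1
45 = 1·29 + 16, so a_3 = 1
29 = 1·16 + 13, so a_4 = 1
16 = 1·13 + 3, so a_5 = 1
13 = 4·3 + 1, so a_6 = 4
3 = 3·1 + 0, so a_7 = 3

[2; 1, 1, 1, 1, 1, 4, 3]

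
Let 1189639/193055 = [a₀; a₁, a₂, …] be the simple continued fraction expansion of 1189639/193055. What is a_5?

⌊1189639/193055⌋ = 6, remainder 31309
⌊193055/31309⌋ = 6, remainder 5201
⌊31309/5201⌋ = 6, remainder 103
⌊5201/103⌋ = 50, remainder 51
⌊103/51⌋ = 2, remainder 1
⌊51/1⌋ = 51, remainder 0

51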